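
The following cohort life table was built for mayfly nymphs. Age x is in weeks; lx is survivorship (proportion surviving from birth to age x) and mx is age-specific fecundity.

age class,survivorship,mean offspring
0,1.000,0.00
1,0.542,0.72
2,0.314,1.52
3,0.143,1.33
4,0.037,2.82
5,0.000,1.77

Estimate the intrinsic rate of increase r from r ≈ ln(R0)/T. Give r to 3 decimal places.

R0 = Σ lx·mx = 0 + 0.39024 + 0.47728 + 0.19019 + 0.10434 + 0 = 1.16205
Σ x·lx·mx = 2.33273; T = 2.33273/1.16205 = 2.00743…
r ≈ ln(R0)/T = ln(1.16205)/2.00743… = 0.07482… → 0.075

0.075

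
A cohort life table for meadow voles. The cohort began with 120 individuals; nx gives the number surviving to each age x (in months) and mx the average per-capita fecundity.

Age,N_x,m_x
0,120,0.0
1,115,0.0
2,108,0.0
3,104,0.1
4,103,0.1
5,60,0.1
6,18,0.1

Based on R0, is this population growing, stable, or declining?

declining

lx = nx/n0 = nx/120: 1, 0.95833…, 0.9, 0.86667…, 0.85833…, 0.5, 0.15
R0 = Σ lx·mx = 0 + 0 + 0 + 0.086667… + 0.085833… + 0.05 + 0.015 = 0.2375…
R0 < 1, so the population is declining.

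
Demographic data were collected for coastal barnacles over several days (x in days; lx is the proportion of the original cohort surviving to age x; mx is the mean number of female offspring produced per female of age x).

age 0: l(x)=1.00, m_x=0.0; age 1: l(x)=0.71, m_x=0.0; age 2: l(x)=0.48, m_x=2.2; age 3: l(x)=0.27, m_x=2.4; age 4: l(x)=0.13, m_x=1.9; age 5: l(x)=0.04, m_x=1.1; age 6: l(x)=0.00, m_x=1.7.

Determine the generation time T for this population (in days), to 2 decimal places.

2.64

lx·mx: 0, 0, 1.056, 0.648, 0.247, 0.044, 0 → R0 = 1.995
x·lx·mx: 0, 0, 2.112, 1.944, 0.988, 0.22, 0 → Σ = 5.264
T = 5.264 / 1.995 = 2.638596… → 2.64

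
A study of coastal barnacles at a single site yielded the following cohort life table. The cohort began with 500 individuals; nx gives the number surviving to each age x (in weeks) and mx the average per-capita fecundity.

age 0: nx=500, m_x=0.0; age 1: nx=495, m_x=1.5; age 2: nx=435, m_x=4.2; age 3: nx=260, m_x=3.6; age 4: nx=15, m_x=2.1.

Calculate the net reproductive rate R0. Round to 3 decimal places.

lx = nx/n0 = nx/500: 1, 0.99, 0.87, 0.52, 0.03
lx·mx by age: 0, 1.485, 3.654, 1.872, 0.063
R0 = Σ lx·mx = 7.074 → 7.074

7.074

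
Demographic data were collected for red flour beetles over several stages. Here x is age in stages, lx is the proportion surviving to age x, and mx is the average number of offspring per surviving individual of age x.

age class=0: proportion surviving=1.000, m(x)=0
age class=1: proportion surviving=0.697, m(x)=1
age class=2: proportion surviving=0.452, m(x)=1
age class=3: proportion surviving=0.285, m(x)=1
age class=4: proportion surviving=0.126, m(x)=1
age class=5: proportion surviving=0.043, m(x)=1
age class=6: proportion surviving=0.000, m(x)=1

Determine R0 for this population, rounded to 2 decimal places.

1.60

lx·mx by age: 0, 0.697, 0.452, 0.285, 0.126, 0.043, 0
R0 = Σ lx·mx = 1.603 → 1.60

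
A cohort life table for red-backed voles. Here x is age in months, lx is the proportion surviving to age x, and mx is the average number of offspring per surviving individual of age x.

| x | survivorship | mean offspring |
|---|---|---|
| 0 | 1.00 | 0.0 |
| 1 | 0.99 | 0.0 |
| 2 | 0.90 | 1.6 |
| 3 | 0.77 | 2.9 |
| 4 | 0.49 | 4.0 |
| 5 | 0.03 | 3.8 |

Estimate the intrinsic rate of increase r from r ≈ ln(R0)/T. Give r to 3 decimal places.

0.559

R0 = Σ lx·mx = 0 + 0 + 1.44 + 2.233 + 1.96 + 0.114 = 5.747
Σ x·lx·mx = 17.989; T = 17.989/5.747 = 3.13015…
r ≈ ln(R0)/T = ln(5.747)/3.13015… = 0.55866… → 0.559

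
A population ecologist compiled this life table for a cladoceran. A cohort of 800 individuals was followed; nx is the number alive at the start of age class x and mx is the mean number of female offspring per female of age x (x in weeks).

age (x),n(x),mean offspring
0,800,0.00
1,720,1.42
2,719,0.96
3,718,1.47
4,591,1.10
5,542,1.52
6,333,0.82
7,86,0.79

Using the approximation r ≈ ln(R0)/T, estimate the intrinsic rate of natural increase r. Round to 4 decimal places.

lx = nx/n0 = nx/800: 1, 0.9, 0.89875, 0.8975, 0.73875, 0.6775, 0.41625, 0.1075
R0 = Σ lx·mx = 0 + 1.278 + 0.8628… + 1.31933… + 0.81263… + 1.0298… + 0.34133… + 0.08493… = 5.7288…
Σ x·lx·mx = 18.0035…; T = 18.0035…/5.7288… = 3.14263…
r ≈ ln(R0)/T = ln(5.7288…)/3.14263… = 0.555428… → 0.5554

0.5554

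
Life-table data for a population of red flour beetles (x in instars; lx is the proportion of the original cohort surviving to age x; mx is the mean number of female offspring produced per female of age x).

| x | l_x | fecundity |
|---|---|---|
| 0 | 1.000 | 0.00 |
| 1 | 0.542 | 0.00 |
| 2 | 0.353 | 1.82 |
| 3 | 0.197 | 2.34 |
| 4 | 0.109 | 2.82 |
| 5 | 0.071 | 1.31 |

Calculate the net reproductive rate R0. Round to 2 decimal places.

1.50

lx·mx by age: 0, 0, 0.64246, 0.46098, 0.30738, 0.09301
R0 = Σ lx·mx = 1.50383 → 1.50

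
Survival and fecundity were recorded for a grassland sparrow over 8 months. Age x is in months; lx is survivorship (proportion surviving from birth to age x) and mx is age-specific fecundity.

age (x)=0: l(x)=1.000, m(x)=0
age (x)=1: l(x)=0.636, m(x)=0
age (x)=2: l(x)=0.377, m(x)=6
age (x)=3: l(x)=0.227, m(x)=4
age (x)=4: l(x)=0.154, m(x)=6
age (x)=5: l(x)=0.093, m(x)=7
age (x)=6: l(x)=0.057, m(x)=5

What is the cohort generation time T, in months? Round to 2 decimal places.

3.16

lx·mx: 0, 0, 2.262, 0.908, 0.924, 0.651, 0.285 → R0 = 5.03
x·lx·mx: 0, 0, 4.524, 2.724, 3.696, 3.255, 1.71 → Σ = 15.909
T = 15.909 / 5.03 = 3.162823… → 3.16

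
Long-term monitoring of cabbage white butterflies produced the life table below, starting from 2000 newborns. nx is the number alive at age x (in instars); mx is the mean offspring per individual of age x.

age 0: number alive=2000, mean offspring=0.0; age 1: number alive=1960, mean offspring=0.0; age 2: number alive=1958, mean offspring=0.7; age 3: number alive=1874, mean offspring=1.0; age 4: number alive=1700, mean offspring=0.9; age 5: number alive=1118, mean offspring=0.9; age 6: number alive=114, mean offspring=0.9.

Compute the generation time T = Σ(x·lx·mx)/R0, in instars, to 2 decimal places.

lx = nx/n0 = nx/2000: 1, 0.98, 0.979, 0.937, 0.85, 0.559, 0.057
lx·mx: 0, 0, 0.6853, 0.937, 0.765, 0.5031, 0.0513 → R0 = 2.9417
x·lx·mx: 0, 0, 1.3706, 2.811, 3.06, 2.5155, 0.3078 → Σ = 10.0649
T = 10.0649 / 2.9417 = 3.421457… → 3.42

3.42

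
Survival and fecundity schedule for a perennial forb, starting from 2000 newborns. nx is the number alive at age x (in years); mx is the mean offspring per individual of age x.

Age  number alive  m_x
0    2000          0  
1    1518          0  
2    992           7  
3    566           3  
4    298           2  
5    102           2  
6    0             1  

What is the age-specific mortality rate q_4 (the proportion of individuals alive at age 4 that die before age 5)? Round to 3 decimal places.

0.658

lx = nx/n0 = nx/2000: 1, 0.759, 0.496, 0.283, 0.149, 0.051, 0
q_4 = (l_4 − l_5) / l_4 = (0.149 − 0.051) / 0.149
     = 0.098 / 0.149 = 0.657718… → 0.658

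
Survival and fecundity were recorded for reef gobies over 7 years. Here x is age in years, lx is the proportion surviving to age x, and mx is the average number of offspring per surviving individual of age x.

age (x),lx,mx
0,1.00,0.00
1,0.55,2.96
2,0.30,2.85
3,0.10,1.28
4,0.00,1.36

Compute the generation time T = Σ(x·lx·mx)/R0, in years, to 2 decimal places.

lx·mx: 0, 1.628, 0.855, 0.128, 0 → R0 = 2.611
x·lx·mx: 0, 1.628, 1.71, 0.384, 0 → Σ = 3.722
T = 3.722 / 2.611 = 1.425507… → 1.43

1.43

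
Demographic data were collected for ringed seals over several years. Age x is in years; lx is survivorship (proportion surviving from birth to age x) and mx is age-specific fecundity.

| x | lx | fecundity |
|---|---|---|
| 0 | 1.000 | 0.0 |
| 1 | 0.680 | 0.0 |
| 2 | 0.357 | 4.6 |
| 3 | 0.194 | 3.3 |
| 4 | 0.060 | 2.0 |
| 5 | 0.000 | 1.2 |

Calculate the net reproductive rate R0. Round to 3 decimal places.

lx·mx by age: 0, 0, 1.6422, 0.6402, 0.12, 0
R0 = Σ lx·mx = 2.4024 → 2.402

2.402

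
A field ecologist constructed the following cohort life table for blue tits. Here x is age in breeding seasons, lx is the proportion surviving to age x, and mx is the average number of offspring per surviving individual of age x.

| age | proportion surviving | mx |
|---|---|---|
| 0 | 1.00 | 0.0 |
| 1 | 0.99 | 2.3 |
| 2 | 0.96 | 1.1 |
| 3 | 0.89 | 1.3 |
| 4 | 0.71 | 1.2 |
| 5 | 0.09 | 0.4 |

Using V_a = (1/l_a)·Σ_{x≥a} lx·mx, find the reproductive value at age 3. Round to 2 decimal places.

2.30

lx·mx for x ≥ 3: 1.157, 0.852, 0.036 → sum = 2.045
V_3 = 2.045 / l_3 = 2.045 / 0.89 = 2.297753… → 2.30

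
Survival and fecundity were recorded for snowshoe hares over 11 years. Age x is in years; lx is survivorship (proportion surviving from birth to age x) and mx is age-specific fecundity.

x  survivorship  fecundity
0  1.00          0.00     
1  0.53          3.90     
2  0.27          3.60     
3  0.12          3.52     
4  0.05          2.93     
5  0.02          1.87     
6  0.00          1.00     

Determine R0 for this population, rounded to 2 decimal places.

lx·mx by age: 0, 2.067, 0.972, 0.4224, 0.1465, 0.0374, 0
R0 = Σ lx·mx = 3.6453 → 3.65

3.65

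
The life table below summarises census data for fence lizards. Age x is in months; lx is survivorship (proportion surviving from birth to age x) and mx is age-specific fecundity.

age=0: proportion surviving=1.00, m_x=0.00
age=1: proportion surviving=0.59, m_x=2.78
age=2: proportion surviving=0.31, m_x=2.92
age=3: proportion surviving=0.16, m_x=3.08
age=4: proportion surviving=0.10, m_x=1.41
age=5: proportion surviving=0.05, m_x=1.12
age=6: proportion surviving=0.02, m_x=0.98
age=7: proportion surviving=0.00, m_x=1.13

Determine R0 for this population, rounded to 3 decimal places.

lx·mx by age: 0, 1.6402, 0.9052, 0.4928, 0.141, 0.056, 0.0196, 0
R0 = Σ lx·mx = 3.2548 → 3.255

3.255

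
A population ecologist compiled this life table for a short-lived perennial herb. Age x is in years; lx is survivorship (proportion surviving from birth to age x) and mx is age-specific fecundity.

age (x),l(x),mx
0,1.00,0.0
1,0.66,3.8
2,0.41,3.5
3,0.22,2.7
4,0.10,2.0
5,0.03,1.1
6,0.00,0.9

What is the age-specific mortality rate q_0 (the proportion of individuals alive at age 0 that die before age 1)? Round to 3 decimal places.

q_0 = (l_0 − l_1) / l_0 = (1 − 0.66) / 1
     = 0.34 / 1 = 0.34 → 0.340

0.340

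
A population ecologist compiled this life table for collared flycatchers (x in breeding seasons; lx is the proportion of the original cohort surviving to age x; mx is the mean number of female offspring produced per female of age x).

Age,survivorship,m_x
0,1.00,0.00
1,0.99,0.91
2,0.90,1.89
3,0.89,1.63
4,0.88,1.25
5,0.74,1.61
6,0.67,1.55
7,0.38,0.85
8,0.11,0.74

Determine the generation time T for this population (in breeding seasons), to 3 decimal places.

3.616

lx·mx: 0, 0.9009, 1.701, 1.4507, 1.1, 1.1914, 1.0385, 0.323, 0.0814 → R0 = 7.7869
x·lx·mx: 0, 0.9009, 3.402, 4.3521, 4.4, 5.957, 6.231, 2.261, 0.6512 → Σ = 28.1552
T = 28.1552 / 7.7869 = 3.615714… → 3.616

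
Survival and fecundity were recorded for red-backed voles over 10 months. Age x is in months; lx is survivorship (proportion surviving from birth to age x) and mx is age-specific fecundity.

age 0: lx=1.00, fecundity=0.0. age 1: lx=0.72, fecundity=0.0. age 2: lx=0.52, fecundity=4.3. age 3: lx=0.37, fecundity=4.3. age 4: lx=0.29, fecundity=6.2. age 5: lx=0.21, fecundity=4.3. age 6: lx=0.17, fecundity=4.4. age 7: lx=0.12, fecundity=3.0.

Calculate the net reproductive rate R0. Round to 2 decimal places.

lx·mx by age: 0, 0, 2.236, 1.591, 1.798, 0.903, 0.748, 0.36
R0 = Σ lx·mx = 7.636 → 7.64

7.64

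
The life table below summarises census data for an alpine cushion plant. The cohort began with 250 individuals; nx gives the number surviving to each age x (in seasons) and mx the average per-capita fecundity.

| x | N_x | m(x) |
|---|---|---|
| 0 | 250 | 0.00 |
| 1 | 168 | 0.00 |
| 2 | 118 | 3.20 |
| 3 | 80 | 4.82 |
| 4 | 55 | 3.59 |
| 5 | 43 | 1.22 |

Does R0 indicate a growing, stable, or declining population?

growing

lx = nx/n0 = nx/250: 1, 0.672, 0.472, 0.32, 0.22, 0.172
R0 = Σ lx·mx = 0 + 0 + 1.5104 + 1.5424 + 0.7898 + 0.20984 = 4.05244
R0 > 1, so the population is growing.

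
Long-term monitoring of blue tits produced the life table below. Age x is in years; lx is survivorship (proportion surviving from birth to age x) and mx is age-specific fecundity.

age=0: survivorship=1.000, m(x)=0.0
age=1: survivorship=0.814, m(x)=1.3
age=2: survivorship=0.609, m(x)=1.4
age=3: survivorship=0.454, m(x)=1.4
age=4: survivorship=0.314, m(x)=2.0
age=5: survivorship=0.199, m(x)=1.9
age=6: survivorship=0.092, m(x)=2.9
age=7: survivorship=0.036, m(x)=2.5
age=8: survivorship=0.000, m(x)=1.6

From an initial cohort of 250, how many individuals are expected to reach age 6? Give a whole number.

Expected survivors = N0 · l_6 = 250 × 0.092 = 23 → 23

23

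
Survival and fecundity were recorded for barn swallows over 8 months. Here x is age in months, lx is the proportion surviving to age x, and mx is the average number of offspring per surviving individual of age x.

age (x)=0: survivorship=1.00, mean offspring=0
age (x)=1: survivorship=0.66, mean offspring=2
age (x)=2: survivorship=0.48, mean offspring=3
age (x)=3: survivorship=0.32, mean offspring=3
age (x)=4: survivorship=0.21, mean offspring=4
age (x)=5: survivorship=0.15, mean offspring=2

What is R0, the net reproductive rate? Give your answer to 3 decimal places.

lx·mx by age: 0, 1.32, 1.44, 0.96, 0.84, 0.3
R0 = Σ lx·mx = 4.86 → 4.860

4.860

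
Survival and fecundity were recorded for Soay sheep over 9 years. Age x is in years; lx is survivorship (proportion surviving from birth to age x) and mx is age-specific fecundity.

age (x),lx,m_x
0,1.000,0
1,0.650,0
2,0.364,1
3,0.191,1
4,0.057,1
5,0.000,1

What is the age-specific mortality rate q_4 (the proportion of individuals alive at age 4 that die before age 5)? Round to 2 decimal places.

q_4 = (l_4 − l_5) / l_4 = (0.057 − 0) / 0.057
     = 0.057 / 0.057 = 1 → 1.00

1.00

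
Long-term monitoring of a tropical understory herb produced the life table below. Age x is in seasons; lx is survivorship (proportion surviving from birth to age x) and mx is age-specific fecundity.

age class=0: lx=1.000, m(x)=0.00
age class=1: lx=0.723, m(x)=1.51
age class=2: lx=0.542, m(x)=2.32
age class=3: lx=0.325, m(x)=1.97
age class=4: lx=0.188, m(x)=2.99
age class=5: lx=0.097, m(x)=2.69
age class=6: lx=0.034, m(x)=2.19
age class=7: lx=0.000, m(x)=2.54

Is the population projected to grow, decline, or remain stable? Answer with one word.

R0 = Σ lx·mx = 0 + 1.09173 + 1.25744 + 0.64025 + 0.56212 + 0.26093 + 0.07446 + 0 = 3.88693
R0 > 1, so the population is growing.

growing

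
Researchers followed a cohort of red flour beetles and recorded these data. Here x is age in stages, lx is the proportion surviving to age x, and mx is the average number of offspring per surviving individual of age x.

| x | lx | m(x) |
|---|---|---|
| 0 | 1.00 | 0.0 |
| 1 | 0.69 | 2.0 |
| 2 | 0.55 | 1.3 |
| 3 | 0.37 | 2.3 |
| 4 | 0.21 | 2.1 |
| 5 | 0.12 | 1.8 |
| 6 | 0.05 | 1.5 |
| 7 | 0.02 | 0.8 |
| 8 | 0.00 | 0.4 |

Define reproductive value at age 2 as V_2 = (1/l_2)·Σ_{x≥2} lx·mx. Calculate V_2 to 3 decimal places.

lx·mx for x ≥ 2: 0.715, 0.851, 0.441, 0.216, 0.075, 0.016, 0 → sum = 2.314
V_2 = 2.314 / l_2 = 2.314 / 0.55 = 4.207273… → 4.207

4.207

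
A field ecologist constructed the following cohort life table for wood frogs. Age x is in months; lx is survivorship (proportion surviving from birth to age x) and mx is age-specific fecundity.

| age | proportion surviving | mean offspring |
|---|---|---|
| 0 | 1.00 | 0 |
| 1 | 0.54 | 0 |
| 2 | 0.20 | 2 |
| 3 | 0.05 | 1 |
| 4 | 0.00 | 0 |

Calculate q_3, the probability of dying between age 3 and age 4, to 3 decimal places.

1.000

q_3 = (l_3 − l_4) / l_3 = (0.05 − 0) / 0.05
     = 0.05 / 0.05 = 1 → 1.000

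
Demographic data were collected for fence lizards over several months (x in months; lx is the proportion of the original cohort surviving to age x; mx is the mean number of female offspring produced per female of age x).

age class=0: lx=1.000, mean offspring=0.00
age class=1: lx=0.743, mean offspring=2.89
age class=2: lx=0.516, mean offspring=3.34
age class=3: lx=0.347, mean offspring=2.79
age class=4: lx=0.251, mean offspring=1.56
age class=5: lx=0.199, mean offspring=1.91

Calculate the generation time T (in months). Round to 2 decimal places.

2.13

lx·mx: 0, 2.14727, 1.72344, 0.96813, 0.39156, 0.38009 → R0 = 5.61049
x·lx·mx: 0, 2.14727, 3.44688, 2.90439, 1.56624, 1.90045 → Σ = 11.96523
T = 11.96523 / 5.61049 = 2.132653… → 2.13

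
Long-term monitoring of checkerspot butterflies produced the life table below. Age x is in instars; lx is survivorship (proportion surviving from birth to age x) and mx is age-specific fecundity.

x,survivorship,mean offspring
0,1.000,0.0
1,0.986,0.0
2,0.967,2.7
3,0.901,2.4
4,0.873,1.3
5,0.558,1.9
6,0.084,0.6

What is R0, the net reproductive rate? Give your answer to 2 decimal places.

7.02

lx·mx by age: 0, 0, 2.6109, 2.1624, 1.1349, 1.0602, 0.0504
R0 = Σ lx·mx = 7.0188 → 7.02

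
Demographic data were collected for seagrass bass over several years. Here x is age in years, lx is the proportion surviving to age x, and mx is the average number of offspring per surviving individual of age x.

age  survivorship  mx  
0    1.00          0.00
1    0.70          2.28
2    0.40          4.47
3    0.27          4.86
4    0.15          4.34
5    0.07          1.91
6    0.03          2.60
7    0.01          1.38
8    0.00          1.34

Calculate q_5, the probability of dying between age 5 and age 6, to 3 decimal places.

0.571

q_5 = (l_5 − l_6) / l_5 = (0.07 − 0.03) / 0.07
     = 0.04 / 0.07 = 0.571429… → 0.571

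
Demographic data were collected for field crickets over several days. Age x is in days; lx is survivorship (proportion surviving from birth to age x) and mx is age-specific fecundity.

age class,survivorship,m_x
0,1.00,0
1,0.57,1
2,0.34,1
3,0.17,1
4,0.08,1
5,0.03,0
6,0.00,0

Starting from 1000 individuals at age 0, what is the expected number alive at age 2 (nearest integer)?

340

Expected survivors = N0 · l_2 = 1000 × 0.34 = 340 → 340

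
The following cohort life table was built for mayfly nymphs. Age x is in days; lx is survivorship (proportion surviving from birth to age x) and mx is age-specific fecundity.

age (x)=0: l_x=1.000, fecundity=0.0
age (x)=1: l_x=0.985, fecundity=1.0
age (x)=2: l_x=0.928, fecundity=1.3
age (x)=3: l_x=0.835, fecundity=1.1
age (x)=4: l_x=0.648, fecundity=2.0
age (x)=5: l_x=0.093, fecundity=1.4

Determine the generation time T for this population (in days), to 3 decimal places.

lx·mx: 0, 0.985, 1.2064, 0.9185, 1.296, 0.1302 → R0 = 4.5361
x·lx·mx: 0, 0.985, 2.4128, 2.7555, 5.184, 0.651 → Σ = 11.9883
T = 11.9883 / 4.5361 = 2.642865… → 2.643

2.643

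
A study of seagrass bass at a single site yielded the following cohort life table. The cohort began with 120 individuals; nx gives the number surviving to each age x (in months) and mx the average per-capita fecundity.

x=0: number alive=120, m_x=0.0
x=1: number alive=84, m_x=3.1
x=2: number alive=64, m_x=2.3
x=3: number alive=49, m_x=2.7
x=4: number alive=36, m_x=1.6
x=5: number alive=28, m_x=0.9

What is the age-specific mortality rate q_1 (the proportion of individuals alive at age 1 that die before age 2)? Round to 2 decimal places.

lx = nx/n0 = nx/120: 1, 0.7, 0.53333…, 0.40833…, 0.3, 0.23333…
q_1 = (l_1 − l_2) / l_1 = (0.7 − 0.533333…) / 0.7
     = 0.166667… / 0.7 = 0.238095… → 0.24

0.24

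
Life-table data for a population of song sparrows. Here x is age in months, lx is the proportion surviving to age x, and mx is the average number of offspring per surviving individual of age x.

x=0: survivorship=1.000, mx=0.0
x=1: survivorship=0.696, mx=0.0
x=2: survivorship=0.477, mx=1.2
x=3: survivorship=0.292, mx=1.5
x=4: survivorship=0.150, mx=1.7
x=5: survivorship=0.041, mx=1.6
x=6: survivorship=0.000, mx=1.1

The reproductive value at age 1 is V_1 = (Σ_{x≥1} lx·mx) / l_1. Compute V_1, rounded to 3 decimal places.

1.912

lx·mx for x ≥ 1: 0, 0.5724, 0.438, 0.255, 0.0656, 0 → sum = 1.331
V_1 = 1.331 / l_1 = 1.331 / 0.696 = 1.912356… → 1.912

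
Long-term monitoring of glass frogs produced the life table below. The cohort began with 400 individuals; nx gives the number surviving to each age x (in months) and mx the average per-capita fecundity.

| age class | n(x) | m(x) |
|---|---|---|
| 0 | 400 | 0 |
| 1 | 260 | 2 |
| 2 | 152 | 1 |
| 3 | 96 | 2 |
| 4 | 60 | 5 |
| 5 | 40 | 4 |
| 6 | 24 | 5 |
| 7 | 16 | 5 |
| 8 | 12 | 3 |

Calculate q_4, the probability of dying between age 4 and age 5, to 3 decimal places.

lx = nx/n0 = nx/400: 1, 0.65, 0.38, 0.24, 0.15, 0.1, 0.06, 0.04, 0.03
q_4 = (l_4 − l_5) / l_4 = (0.15 − 0.1) / 0.15
     = 0.05 / 0.15 = 0.333333… → 0.333

0.333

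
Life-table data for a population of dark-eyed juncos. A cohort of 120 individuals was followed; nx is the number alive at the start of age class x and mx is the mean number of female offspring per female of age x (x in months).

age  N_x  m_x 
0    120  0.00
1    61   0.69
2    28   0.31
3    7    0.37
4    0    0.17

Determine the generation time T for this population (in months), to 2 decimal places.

1.26

lx = nx/n0 = nx/120: 1, 0.50833…, 0.23333…, 0.05833…, 0
lx·mx: 0, 0.35075…, 0.072333…, 0.021583…, 0 → R0 = 0.444667…
x·lx·mx: 0, 0.35075…, 0.144667…, 0.06475…, 0 → Σ = 0.560167…
T = 0.560167… / 0.444667… = 1.259745… → 1.26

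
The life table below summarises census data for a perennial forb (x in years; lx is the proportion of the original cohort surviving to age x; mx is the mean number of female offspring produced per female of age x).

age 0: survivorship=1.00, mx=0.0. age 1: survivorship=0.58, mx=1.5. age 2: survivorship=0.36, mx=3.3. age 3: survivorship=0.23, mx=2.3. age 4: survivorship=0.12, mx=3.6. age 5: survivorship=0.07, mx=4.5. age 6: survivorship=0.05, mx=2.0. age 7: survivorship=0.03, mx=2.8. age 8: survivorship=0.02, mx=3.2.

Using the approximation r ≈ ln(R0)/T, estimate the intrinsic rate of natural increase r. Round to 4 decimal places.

0.4647

R0 = Σ lx·mx = 0 + 0.87 + 1.188 + 0.529 + 0.432 + 0.315 + 0.1 + 0.084 + 0.064 = 3.582
Σ x·lx·mx = 9.836; T = 9.836/3.582 = 2.74595…
r ≈ ln(R0)/T = ln(3.582)/2.74595… = 0.464655… → 0.4647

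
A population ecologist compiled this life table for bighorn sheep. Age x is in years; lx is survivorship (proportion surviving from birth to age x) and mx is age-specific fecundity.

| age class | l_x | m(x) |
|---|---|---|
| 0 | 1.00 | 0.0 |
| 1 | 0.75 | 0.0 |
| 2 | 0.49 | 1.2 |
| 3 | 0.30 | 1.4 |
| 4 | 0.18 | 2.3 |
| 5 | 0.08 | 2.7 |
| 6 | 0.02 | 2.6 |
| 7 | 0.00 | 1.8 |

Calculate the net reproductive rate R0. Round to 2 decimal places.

lx·mx by age: 0, 0, 0.588, 0.42, 0.414, 0.216, 0.052, 0
R0 = Σ lx·mx = 1.69 → 1.69

1.69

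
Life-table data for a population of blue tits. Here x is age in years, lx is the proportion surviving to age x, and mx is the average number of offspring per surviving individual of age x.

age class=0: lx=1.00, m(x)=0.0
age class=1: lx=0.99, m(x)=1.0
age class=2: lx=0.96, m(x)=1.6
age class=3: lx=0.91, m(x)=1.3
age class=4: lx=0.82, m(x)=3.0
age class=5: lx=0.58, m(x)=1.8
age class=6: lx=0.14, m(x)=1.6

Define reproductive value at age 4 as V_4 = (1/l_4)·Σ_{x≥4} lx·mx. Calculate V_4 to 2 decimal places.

lx·mx for x ≥ 4: 2.46, 1.044, 0.224 → sum = 3.728
V_4 = 3.728 / l_4 = 3.728 / 0.82 = 4.546341… → 4.55

4.55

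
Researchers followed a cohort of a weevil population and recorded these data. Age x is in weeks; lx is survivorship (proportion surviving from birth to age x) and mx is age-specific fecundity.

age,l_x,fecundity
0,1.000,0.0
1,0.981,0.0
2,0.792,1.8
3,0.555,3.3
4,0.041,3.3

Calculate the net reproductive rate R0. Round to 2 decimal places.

3.39

lx·mx by age: 0, 0, 1.4256, 1.8315, 0.1353
R0 = Σ lx·mx = 3.3924 → 3.39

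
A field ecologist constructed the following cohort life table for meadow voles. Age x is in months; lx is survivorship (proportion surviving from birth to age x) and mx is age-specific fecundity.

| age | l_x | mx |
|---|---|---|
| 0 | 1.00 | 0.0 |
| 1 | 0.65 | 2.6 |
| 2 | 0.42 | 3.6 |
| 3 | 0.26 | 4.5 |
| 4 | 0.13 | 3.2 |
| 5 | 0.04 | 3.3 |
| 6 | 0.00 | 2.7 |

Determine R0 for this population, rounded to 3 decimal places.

lx·mx by age: 0, 1.69, 1.512, 1.17, 0.416, 0.132, 0
R0 = Σ lx·mx = 4.92 → 4.920

4.920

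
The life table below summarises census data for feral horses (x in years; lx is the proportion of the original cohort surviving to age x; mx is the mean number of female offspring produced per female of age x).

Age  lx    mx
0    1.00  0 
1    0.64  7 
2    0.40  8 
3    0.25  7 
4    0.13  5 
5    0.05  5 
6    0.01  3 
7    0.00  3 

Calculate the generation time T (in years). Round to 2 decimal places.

lx·mx: 0, 4.48, 3.2, 1.75, 0.65, 0.25, 0.03, 0 → R0 = 10.36
x·lx·mx: 0, 4.48, 6.4, 5.25, 2.6, 1.25, 0.18, 0 → Σ = 20.16
T = 20.16 / 10.36 = 1.945946… → 1.95

1.95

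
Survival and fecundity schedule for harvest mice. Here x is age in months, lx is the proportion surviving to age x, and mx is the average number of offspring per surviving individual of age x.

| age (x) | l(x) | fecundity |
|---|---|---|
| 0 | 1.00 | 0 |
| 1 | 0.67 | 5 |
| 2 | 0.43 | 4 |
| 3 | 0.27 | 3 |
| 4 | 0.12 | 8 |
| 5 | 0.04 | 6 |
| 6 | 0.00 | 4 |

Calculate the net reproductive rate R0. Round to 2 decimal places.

7.08

lx·mx by age: 0, 3.35, 1.72, 0.81, 0.96, 0.24, 0
R0 = Σ lx·mx = 7.08 → 7.08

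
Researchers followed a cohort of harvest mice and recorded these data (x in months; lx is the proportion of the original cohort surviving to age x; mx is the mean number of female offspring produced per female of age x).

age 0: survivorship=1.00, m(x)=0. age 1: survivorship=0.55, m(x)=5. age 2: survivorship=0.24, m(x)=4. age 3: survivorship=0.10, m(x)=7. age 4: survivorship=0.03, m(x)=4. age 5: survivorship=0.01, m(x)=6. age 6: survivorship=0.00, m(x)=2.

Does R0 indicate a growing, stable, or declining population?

R0 = Σ lx·mx = 0 + 2.75 + 0.96 + 0.7 + 0.12 + 0.06 + 0 = 4.59
R0 > 1, so the population is growing.

growing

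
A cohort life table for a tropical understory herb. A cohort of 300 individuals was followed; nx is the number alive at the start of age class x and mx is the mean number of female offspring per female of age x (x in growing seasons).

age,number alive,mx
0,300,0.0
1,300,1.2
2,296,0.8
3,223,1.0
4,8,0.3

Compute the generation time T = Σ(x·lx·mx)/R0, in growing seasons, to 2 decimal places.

lx = nx/n0 = nx/300: 1, 1, 0.98667…, 0.74333…, 0.02667…
lx·mx: 0, 1.2, 0.789333…, 0.743333…, 0.008… → R0 = 2.740667…
x·lx·mx: 0, 1.2, 1.578667…, 2.23…, 0.032… → Σ = 5.040667…
T = 5.040667… / 2.740667… = 1.839212… → 1.84

1.84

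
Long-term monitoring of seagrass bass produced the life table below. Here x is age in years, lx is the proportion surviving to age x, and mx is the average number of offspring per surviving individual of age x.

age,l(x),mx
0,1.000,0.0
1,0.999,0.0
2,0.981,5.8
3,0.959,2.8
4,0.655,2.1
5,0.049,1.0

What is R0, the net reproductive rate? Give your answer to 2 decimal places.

lx·mx by age: 0, 0, 5.6898, 2.6852, 1.3755, 0.049
R0 = Σ lx·mx = 9.7995 → 9.80

9.80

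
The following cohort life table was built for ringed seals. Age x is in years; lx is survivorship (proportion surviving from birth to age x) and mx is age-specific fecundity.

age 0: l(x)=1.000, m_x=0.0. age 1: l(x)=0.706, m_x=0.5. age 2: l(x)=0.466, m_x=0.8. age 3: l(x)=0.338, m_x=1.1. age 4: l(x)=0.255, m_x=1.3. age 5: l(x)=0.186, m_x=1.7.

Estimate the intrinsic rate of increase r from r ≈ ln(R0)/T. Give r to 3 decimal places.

R0 = Σ lx·mx = 0 + 0.353 + 0.3728 + 0.3718 + 0.3315 + 0.3162 = 1.7453
Σ x·lx·mx = 5.121; T = 5.121/1.7453 = 2.93417…
r ≈ ln(R0)/T = ln(1.7453)/2.93417… = 0.18981… → 0.190

0.190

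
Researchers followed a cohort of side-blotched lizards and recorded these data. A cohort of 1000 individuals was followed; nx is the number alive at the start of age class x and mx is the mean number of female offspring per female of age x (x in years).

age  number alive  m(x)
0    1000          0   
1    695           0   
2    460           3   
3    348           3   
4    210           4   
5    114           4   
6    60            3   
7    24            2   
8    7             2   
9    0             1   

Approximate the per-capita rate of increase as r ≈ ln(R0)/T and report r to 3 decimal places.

lx = nx/n0 = nx/1000: 1, 0.695, 0.46, 0.348, 0.21, 0.114, 0.06, 0.024, 0.007, 0
R0 = Σ lx·mx = 0 + 0 + 1.38 + 1.044 + 0.84 + 0.456 + 0.18 + 0.048 + 0.014 + 0 = 3.962
Σ x·lx·mx = 13.06; T = 13.06/3.962 = 3.29631…
r ≈ ln(R0)/T = ln(3.962)/3.29631… = 0.41766… → 0.418

0.418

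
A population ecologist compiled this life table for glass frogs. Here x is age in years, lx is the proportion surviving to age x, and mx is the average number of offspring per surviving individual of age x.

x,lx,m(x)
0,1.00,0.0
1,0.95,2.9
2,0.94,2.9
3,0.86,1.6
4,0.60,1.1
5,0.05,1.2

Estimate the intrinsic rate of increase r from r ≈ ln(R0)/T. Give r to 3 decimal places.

R0 = Σ lx·mx = 0 + 2.755 + 2.726 + 1.376 + 0.66 + 0.06 = 7.577
Σ x·lx·mx = 15.275; T = 15.275/7.577 = 2.01597…
r ≈ ln(R0)/T = ln(7.577)/2.01597… = 1.00454… → 1.005

1.005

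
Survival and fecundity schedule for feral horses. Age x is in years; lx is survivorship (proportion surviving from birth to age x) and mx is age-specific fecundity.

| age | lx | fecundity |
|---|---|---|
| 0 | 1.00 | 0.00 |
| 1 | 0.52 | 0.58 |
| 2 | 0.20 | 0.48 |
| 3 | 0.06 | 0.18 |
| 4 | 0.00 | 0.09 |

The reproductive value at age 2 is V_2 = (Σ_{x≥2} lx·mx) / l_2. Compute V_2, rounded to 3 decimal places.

lx·mx for x ≥ 2: 0.096, 0.0108, 0 → sum = 0.1068
V_2 = 0.1068 / l_2 = 0.1068 / 0.2 = 0.534 → 0.534

0.534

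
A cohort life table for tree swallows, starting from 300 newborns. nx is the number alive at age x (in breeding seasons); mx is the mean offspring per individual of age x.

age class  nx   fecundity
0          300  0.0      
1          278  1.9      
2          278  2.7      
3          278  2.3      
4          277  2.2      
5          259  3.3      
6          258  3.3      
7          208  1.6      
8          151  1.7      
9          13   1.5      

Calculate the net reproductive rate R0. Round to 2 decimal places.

16.14

lx = nx/n0 = nx/300: 1, 0.92667…, 0.92667…, 0.92667…, 0.92333…, 0.86333…, 0.86, 0.69333…, 0.50333…, 0.04333…
lx·mx by age: 0, 1.760667…, 2.502…, 2.131333…, 2.031333…, 2.849…, 2.838, 1.109333…, 0.855667…, 0.065…
R0 = Σ lx·mx = 16.142333… → 16.14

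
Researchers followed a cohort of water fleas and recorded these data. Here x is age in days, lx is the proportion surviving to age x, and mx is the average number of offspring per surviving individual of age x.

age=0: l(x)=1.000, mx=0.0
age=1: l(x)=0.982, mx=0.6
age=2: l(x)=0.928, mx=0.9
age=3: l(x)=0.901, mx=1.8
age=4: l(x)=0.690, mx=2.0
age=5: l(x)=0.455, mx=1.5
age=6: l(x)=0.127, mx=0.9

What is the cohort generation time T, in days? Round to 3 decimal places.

lx·mx: 0, 0.5892, 0.8352, 1.6218, 1.38, 0.6825, 0.1143 → R0 = 5.223
x·lx·mx: 0, 0.5892, 1.6704, 4.8654, 5.52, 3.4125, 0.6858 → Σ = 16.7433
T = 16.7433 / 5.223 = 3.205686… → 3.206

3.206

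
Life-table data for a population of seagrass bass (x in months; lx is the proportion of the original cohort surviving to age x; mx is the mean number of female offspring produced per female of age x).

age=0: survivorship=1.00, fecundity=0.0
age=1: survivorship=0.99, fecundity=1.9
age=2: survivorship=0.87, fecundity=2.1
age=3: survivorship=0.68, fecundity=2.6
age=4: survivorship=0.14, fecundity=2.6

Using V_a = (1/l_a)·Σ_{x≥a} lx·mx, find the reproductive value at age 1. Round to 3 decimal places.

lx·mx for x ≥ 1: 1.881, 1.827, 1.768, 0.364 → sum = 5.84
V_1 = 5.84 / l_1 = 5.84 / 0.99 = 5.89899… → 5.899

5.899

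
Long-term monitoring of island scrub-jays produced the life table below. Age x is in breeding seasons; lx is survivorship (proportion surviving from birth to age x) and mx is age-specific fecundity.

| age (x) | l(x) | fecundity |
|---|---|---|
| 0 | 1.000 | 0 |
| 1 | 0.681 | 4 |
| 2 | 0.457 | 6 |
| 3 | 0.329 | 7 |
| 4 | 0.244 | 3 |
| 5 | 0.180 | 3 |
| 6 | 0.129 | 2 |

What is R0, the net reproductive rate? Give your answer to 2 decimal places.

lx·mx by age: 0, 2.724, 2.742, 2.303, 0.732, 0.54, 0.258
R0 = Σ lx·mx = 9.299 → 9.30

9.30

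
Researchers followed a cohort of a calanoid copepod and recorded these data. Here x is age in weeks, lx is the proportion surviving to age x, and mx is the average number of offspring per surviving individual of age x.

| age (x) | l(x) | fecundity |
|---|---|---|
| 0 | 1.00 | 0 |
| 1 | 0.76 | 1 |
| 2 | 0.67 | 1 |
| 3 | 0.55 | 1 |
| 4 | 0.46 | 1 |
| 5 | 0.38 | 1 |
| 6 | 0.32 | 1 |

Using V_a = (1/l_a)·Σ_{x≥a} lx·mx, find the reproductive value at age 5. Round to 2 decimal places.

lx·mx for x ≥ 5: 0.38, 0.32 → sum = 0.7
V_5 = 0.7 / l_5 = 0.7 / 0.38 = 1.842105… → 1.84

1.84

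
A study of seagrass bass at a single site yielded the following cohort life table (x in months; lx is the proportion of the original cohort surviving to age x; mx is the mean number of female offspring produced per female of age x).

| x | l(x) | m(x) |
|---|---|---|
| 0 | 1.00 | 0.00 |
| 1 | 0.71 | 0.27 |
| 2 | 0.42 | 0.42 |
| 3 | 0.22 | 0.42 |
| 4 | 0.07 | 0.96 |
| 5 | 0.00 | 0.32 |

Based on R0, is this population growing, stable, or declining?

R0 = Σ lx·mx = 0 + 0.1917 + 0.1764 + 0.0924 + 0.0672 + 0 = 0.5277
R0 < 1, so the population is declining.

declining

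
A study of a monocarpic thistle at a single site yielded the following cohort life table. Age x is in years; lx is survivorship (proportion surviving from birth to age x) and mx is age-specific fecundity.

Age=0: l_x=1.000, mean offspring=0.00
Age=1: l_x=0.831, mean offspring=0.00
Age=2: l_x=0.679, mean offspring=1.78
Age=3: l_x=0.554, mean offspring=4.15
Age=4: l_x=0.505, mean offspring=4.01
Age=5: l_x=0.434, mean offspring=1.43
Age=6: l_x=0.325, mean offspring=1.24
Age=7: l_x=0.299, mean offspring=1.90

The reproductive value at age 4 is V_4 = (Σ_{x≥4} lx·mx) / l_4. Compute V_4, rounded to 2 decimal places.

7.16

lx·mx for x ≥ 4: 2.02505, 0.62062, 0.403, 0.5681 → sum = 3.61677
V_4 = 3.61677 / l_4 = 3.61677 / 0.505 = 7.161921… → 7.16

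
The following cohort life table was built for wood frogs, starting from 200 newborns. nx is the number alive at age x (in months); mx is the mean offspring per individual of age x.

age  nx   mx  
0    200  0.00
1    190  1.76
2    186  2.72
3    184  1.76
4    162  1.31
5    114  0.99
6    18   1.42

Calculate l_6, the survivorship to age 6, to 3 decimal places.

l_6 = n_6/n_0 = 18/200 = 0.09 → 0.090

0.090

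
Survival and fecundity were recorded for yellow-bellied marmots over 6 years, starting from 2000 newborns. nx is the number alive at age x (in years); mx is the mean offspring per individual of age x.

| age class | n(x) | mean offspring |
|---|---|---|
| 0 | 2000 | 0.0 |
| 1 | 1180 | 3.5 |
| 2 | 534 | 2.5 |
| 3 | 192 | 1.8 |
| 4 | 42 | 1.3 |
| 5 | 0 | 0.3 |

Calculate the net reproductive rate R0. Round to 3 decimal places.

2.933

lx = nx/n0 = nx/2000: 1, 0.59, 0.267, 0.096, 0.021, 0
lx·mx by age: 0, 2.065, 0.6675, 0.1728, 0.0273, 0
R0 = Σ lx·mx = 2.9326 → 2.933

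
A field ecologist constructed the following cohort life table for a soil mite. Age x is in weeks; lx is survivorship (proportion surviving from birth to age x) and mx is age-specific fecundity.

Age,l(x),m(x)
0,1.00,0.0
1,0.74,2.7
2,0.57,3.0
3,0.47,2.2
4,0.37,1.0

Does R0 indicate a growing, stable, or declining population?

growing

R0 = Σ lx·mx = 0 + 1.998 + 1.71 + 1.034 + 0.37 = 5.112
R0 > 1, so the population is growing.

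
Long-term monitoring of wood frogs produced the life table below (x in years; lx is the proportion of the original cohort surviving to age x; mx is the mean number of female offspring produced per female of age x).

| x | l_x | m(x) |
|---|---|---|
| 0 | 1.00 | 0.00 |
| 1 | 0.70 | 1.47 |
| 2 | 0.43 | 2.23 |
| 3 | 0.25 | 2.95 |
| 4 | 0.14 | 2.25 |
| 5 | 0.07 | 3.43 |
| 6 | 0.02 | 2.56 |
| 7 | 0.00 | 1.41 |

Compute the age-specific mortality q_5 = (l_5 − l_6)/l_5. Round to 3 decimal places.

0.714

q_5 = (l_5 − l_6) / l_5 = (0.07 − 0.02) / 0.07
     = 0.05 / 0.07 = 0.714286… → 0.714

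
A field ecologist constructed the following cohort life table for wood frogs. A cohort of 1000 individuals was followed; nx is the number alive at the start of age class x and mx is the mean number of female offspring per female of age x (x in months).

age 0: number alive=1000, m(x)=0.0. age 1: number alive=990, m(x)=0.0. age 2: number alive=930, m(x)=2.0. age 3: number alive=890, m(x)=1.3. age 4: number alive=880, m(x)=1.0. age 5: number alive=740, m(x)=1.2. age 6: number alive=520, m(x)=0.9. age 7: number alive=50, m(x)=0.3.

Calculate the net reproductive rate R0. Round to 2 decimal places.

lx = nx/n0 = nx/1000: 1, 0.99, 0.93, 0.89, 0.88, 0.74, 0.52, 0.05
lx·mx by age: 0, 0, 1.86, 1.157, 0.88, 0.888, 0.468, 0.015
R0 = Σ lx·mx = 5.268 → 5.27

5.27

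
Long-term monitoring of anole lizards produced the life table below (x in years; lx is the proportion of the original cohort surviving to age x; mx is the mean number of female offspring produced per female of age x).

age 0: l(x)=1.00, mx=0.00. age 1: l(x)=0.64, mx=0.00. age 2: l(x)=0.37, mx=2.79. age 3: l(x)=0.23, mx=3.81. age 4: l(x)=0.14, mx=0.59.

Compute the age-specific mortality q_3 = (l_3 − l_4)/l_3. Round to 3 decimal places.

q_3 = (l_3 − l_4) / l_3 = (0.23 − 0.14) / 0.23
     = 0.09 / 0.23 = 0.391304… → 0.391

0.391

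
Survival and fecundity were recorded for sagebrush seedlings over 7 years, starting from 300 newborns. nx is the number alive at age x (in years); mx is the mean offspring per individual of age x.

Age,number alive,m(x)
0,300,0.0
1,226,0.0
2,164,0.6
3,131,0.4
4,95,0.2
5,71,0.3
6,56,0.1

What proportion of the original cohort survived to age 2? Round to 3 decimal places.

l_2 = n_2/n_0 = 164/300 = 0.546667… → 0.547

0.547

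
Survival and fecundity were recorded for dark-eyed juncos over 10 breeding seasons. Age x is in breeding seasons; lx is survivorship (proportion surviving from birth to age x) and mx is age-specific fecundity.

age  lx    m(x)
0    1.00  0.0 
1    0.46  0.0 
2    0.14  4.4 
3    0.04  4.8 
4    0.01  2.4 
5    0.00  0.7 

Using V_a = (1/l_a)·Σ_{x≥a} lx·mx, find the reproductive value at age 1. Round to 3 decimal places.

lx·mx for x ≥ 1: 0, 0.616, 0.192, 0.024, 0 → sum = 0.832
V_1 = 0.832 / l_1 = 0.832 / 0.46 = 1.808696… → 1.809

1.809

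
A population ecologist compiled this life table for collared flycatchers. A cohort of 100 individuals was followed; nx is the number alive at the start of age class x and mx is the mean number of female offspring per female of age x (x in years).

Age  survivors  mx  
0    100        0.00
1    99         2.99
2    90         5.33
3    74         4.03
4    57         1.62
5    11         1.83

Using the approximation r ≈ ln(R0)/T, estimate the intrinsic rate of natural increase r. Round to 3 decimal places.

1.120

lx = nx/n0 = nx/100: 1, 0.99, 0.9, 0.74, 0.57, 0.11
R0 = Σ lx·mx = 0 + 2.9601 + 4.797 + 2.9822 + 0.9234 + 0.2013 = 11.864
Σ x·lx·mx = 26.2008; T = 26.2008/11.864 = 2.20843…
r ≈ ln(R0)/T = ln(11.864)/2.20843… = 1.12003… → 1.120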